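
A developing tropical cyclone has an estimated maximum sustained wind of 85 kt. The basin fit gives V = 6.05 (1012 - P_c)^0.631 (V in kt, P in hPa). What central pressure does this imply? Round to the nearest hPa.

ΔP = (V / 6.05)^(1/0.631) = (85/6.05)^1.585.
85/6.05 = 14.050; 14.050^1.585 ≈ 65.89 hPa.
P_c = 1012 − 65.89 = 946.11 ≈ 946 hPa.

946 hPa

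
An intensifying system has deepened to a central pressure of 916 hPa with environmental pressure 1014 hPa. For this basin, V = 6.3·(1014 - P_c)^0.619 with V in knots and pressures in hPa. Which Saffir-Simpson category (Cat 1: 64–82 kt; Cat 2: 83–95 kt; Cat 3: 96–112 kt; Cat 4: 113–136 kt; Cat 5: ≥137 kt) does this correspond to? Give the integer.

ΔP = 1014 − 916 = 98 hPa.
V ≈ 6.3 × 98^0.619 = 6.3 × 17.08 ≈ 108 kt.
108 kt falls in the Category 3 band.

3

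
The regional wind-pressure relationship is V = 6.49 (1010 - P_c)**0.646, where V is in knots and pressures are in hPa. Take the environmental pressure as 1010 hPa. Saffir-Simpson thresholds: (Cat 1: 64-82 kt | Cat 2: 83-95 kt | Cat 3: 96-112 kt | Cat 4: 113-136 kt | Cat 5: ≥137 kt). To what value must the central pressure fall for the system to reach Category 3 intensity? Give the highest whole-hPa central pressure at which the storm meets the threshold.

945 hPa

Category 3 begins at V = 96 kt.
Required ΔP = (96/6.49)^(1/0.646) = 14.792^1.548 ≈ 64.74 hPa.
P_c ≤ 1010 − 64.74 = 945.26, so the highest integer P_c is 945 hPa.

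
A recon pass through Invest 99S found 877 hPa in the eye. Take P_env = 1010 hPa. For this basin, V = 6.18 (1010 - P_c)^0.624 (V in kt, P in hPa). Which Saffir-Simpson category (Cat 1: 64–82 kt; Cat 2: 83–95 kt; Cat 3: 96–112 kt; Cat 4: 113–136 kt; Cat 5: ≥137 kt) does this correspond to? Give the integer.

ΔP = 1010 − 877 = 133 hPa.
V ≈ 6.18 × 133^0.624 = 6.18 × 21.15 ≈ 131 kt.
131 kt falls in the Category 4 band.

4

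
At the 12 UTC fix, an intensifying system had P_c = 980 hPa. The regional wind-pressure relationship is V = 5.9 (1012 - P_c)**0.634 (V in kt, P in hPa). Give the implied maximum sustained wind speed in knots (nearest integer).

ΔP = 1012 − 980 = 32 hPa.
32^0.634 ≈ 9.000.
V ≈ 5.9 × 9.000 ≈ 53.1 kt.

53 kt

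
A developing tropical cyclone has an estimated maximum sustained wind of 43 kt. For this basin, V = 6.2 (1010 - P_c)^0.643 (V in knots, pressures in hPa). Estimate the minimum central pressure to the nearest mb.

ΔP = (V / 6.2)^(1/0.643) = (43/6.2)^1.555.
43/6.2 = 6.935; 6.935^1.555 ≈ 20.33 mb.
P_c = 1010 − 20.33 = 989.67 ≈ 990 mb.

990 mb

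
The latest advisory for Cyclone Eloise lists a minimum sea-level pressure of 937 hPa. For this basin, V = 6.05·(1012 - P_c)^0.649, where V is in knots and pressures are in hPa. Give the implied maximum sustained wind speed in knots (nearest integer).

ΔP = 1012 − 937 = 75 hPa.
75^0.649 ≈ 16.478.
V ≈ 6.05 × 16.478 ≈ 99.7 kt.

100 kt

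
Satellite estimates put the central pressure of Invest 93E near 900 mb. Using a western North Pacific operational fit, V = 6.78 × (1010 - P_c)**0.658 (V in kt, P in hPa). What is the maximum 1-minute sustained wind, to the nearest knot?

149 kt

ΔP = 1010 − 900 = 110 mb.
110^0.658 ≈ 22.041.
V ≈ 6.78 × 22.041 ≈ 149.4 kt.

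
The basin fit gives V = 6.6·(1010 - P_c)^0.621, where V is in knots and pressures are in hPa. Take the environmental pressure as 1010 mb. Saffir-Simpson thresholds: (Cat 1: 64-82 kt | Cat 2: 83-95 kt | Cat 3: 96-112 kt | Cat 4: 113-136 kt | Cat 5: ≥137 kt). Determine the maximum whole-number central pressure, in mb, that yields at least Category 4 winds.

913 mb

Category 4 begins at V = 113 kt.
Required ΔP = (113/6.6)^(1/0.621) = 17.121^1.610 ≈ 96.91 mb.
P_c ≤ 1010 − 96.91 = 913.09, so the highest integer P_c is 913 mb.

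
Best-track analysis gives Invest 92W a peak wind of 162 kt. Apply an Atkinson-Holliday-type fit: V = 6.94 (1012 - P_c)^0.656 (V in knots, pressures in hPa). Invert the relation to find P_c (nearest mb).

ΔP = (V / 6.94)^(1/0.656) = (162/6.94)^1.524.
162/6.94 = 23.343; 23.343^1.524 ≈ 121.79 mb.
P_c = 1012 − 121.79 = 890.21 ≈ 890 mb.

890 mb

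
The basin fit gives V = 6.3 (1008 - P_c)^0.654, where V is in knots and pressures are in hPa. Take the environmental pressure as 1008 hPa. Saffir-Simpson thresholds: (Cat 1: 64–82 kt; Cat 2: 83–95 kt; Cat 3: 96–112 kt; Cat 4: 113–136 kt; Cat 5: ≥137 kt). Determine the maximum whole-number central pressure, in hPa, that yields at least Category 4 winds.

925 hPa

Category 4 begins at V = 113 kt.
Required ΔP = (113/6.3)^(1/0.654) = 17.937^1.529 ≈ 82.61 hPa.
P_c ≤ 1008 − 82.61 = 925.39, so the highest integer P_c is 925 hPa.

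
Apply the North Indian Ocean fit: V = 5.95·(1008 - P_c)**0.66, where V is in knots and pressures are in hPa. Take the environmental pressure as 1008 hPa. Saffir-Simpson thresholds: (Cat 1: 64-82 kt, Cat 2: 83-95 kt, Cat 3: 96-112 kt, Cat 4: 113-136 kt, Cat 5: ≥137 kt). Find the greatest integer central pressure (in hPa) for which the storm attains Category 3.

940 hPa

Category 3 begins at V = 96 kt.
Required ΔP = (96/5.95)^(1/0.66) = 16.134^1.515 ≈ 67.60 hPa.
P_c ≤ 1008 − 67.60 = 940.40, so the highest integer P_c is 940 hPa.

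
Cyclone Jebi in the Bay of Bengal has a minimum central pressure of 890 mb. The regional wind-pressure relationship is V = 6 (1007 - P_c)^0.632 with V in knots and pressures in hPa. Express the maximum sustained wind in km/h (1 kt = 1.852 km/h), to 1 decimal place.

225.4 km/h

ΔP = 1007 − 890 = 117 mb.
V ≈ 6 × 117^0.632 = 6 × 20.281 ≈ 121.687 kt.
121.687 × 1.852 ≈ 225.36 km/h → 225.4 km/h.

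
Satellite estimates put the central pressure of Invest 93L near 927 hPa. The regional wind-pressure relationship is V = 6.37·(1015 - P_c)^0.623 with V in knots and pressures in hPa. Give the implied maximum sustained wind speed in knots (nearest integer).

104 kt

ΔP = 1015 − 927 = 88 hPa.
88^0.623 ≈ 16.271.
V ≈ 6.37 × 16.271 ≈ 103.6 kt.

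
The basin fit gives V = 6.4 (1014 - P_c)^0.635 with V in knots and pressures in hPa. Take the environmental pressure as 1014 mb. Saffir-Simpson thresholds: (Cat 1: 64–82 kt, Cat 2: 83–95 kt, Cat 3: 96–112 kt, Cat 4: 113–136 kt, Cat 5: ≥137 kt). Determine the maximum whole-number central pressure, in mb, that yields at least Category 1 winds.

976 mb

Category 1 begins at V = 64 kt.
Required ΔP = (64/6.4)^(1/0.635) = 10.000^1.575 ≈ 37.57 mb.
P_c ≤ 1014 − 37.57 = 976.43, so the highest integer P_c is 976 mb.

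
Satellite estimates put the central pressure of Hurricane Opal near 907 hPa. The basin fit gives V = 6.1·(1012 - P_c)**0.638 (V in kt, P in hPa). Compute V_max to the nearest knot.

ΔP = 1012 − 907 = 105 hPa.
105^0.638 ≈ 19.477.
V ≈ 6.1 × 19.477 ≈ 118.8 kt.

119 kt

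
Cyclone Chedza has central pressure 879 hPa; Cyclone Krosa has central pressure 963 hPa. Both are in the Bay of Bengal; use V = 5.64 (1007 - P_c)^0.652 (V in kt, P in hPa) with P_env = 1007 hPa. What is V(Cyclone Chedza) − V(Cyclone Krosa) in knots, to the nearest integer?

67 kt

Cyclone Chedza: ΔP = 128; V ≈ 5.64 × 128^0.652 ≈ 133.41 kt.
Cyclone Krosa: ΔP = 44; V ≈ 5.64 × 44^0.652 ≈ 66.50 kt.
Difference ≈ 133.41 − 66.50 = 66.91 → 67 kt.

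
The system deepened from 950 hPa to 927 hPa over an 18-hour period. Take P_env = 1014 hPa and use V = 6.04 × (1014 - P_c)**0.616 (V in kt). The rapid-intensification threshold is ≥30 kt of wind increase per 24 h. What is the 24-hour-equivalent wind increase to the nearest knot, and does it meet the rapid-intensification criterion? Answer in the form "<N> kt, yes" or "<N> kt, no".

V₁: ΔP = 64, V ≈ 6.04 × 64^0.616 ≈ 78.28 kt.
V₂: ΔP = 87, V ≈ 6.04 × 87^0.616 ≈ 94.58 kt.
ΔV over 18 h = 16.30 kt → 24 h equivalent = 16.30 × 24/18 ≈ 21.73 kt.
22 kt < 30 kt ⇒ not rapid intensification.

22 kt, no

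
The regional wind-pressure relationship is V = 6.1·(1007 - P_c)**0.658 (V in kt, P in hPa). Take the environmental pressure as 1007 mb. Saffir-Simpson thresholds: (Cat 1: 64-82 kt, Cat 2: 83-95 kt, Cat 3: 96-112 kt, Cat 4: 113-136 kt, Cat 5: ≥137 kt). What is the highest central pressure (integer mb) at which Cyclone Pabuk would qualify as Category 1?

Category 1 begins at V = 64 kt.
Required ΔP = (64/6.1)^(1/0.658) = 10.492^1.520 ≈ 35.60 mb.
P_c ≤ 1007 − 35.60 = 971.40, so the highest integer P_c is 971 mb.

971 mb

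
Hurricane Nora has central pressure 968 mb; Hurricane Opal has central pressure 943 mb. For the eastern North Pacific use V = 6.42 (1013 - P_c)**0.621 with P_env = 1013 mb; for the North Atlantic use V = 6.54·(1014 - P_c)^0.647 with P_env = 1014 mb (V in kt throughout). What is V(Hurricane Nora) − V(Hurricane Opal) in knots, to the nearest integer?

-35 kt

Hurricane Nora: ΔP = 45; V ≈ 6.42 × 45^0.621 ≈ 68.26 kt.
Hurricane Opal: ΔP = 71; V ≈ 6.54 × 71^0.647 ≈ 103.12 kt.
Difference ≈ 68.26 − 103.12 = -34.86 → -35 kt.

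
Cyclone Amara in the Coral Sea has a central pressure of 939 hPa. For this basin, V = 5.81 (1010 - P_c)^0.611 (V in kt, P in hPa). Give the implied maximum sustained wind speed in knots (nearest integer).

ΔP = 1010 − 939 = 71 hPa.
71^0.611 ≈ 13.524.
V ≈ 5.81 × 13.524 ≈ 78.6 kt.

79 kt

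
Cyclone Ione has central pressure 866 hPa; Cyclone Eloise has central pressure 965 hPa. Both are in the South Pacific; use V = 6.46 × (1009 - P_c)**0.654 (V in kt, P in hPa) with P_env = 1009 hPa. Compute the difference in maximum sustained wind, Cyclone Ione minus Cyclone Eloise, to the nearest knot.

Cyclone Ione: ΔP = 143; V ≈ 6.46 × 143^0.654 ≈ 165.89 kt.
Cyclone Eloise: ΔP = 44; V ≈ 6.46 × 44^0.654 ≈ 76.75 kt.
Difference ≈ 165.89 − 76.75 = 89.14 → 89 kt.

89 kt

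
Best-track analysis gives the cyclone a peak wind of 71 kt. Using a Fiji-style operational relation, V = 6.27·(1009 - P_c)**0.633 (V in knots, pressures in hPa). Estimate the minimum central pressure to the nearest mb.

963 mb

ΔP = (V / 6.27)^(1/0.633) = (71/6.27)^1.580.
71/6.27 = 11.324; 11.324^1.580 ≈ 46.25 mb.
P_c = 1009 − 46.25 = 962.75 ≈ 963 mb.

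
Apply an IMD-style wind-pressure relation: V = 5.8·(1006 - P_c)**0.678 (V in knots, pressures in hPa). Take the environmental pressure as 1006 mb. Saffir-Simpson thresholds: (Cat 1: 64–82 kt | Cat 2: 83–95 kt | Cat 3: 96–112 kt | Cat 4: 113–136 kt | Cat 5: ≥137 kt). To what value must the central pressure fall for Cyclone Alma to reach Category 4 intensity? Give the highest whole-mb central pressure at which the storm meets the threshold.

926 mb

Category 4 begins at V = 113 kt.
Required ΔP = (113/5.8)^(1/0.678) = 19.483^1.475 ≈ 79.83 mb.
P_c ≤ 1006 − 79.83 = 926.17, so the highest integer P_c is 926 mb.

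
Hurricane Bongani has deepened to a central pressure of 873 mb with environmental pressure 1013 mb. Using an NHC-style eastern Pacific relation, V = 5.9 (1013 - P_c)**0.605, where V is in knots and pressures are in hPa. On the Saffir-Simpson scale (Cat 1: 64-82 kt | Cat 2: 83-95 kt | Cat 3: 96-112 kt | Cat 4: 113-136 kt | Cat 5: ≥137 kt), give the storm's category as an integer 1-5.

4

ΔP = 1013 − 873 = 140 mb.
V ≈ 5.9 × 140^0.605 = 5.9 × 19.88 ≈ 117 kt.
117 kt falls in the Category 4 band.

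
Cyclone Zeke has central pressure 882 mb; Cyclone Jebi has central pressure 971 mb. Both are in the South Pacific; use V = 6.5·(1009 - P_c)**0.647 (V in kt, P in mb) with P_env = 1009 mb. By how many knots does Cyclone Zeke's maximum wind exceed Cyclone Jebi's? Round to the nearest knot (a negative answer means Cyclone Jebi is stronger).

81 kt

Cyclone Zeke: ΔP = 127; V ≈ 6.5 × 127^0.647 ≈ 149.31 kt.
Cyclone Jebi: ΔP = 38; V ≈ 6.5 × 38^0.647 ≈ 68.40 kt.
Difference ≈ 149.31 − 68.40 = 80.91 → 81 kt.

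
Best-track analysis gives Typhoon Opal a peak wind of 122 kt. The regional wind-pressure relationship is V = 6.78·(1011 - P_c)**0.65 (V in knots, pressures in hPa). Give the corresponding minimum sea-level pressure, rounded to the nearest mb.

926 mb

ΔP = (V / 6.78)^(1/0.65) = (122/6.78)^1.538.
122/6.78 = 17.994; 17.994^1.538 ≈ 85.30 mb.
P_c = 1011 − 85.30 = 925.70 ≈ 926 mb.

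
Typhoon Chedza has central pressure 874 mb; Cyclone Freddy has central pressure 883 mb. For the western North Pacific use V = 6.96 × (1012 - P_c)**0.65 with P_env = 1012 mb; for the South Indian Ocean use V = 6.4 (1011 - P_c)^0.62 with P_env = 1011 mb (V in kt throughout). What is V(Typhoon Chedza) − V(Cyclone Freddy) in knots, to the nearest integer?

Typhoon Chedza: ΔP = 138; V ≈ 6.96 × 138^0.65 ≈ 171.21 kt.
Cyclone Freddy: ΔP = 128; V ≈ 6.4 × 128^0.62 ≈ 129.61 kt.
Difference ≈ 171.21 − 129.61 = 41.60 → 42 kt.

42 kt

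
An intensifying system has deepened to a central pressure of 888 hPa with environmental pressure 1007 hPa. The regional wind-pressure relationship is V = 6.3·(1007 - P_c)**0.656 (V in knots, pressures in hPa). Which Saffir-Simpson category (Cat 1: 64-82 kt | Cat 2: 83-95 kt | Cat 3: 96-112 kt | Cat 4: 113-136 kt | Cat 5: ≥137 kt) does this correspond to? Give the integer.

ΔP = 1007 − 888 = 119 hPa.
V ≈ 6.3 × 119^0.656 = 6.3 × 22.99 ≈ 145 kt.
145 kt falls in the Category 5 band.

5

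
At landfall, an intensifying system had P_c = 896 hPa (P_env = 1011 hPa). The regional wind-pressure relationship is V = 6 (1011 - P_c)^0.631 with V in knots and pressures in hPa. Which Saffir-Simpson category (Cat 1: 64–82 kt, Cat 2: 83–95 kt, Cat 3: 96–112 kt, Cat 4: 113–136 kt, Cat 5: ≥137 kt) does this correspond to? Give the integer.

4

ΔP = 1011 − 896 = 115 hPa.
V ≈ 6 × 115^0.631 = 6 × 19.97 ≈ 120 kt.
120 kt falls in the Category 4 band.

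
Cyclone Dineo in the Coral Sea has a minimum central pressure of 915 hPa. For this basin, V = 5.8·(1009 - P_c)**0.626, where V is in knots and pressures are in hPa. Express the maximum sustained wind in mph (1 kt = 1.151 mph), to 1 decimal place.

ΔP = 1009 − 915 = 94 hPa.
V ≈ 5.8 × 94^0.626 = 5.8 × 17.186 ≈ 99.680 kt.
99.680 × 1.151 ≈ 114.73 mph → 114.7 mph.

114.7 mph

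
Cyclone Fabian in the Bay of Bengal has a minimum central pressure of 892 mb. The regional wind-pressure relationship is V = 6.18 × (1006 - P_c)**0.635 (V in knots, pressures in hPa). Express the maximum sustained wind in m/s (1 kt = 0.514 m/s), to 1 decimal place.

64.3 m/s

ΔP = 1006 − 892 = 114 mb.
V ≈ 6.18 × 114^0.635 = 6.18 × 20.236 ≈ 125.061 kt.
125.061 × 0.514 ≈ 64.28 m/s → 64.3 m/s.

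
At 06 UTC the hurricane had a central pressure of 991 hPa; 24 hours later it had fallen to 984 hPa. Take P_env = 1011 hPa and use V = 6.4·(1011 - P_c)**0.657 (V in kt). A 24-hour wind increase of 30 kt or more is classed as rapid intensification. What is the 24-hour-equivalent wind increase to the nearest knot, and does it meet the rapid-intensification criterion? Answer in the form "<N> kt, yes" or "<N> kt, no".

10 kt, no

V₁: ΔP = 20, V ≈ 6.4 × 20^0.657 ≈ 45.81 kt.
V₂: ΔP = 27, V ≈ 6.4 × 27^0.657 ≈ 55.79 kt.
ΔV over 24 h = 9.98 kt → 24 h equivalent = 9.98 × 24/24 ≈ 9.98 kt.
10 kt < 30 kt ⇒ not rapid intensification.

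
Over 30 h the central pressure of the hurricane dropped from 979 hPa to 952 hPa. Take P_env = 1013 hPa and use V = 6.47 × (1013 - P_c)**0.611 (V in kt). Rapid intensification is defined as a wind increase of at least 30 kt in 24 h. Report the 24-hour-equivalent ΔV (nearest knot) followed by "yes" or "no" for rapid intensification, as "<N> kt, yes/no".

19 kt, no

V₁: ΔP = 34, V ≈ 6.47 × 34^0.611 ≈ 55.80 kt.
V₂: ΔP = 61, V ≈ 6.47 × 61^0.611 ≈ 79.75 kt.
ΔV over 30 h = 23.95 kt → 24 h equivalent = 23.95 × 24/30 ≈ 19.16 kt.
19 kt < 30 kt ⇒ not rapid intensification.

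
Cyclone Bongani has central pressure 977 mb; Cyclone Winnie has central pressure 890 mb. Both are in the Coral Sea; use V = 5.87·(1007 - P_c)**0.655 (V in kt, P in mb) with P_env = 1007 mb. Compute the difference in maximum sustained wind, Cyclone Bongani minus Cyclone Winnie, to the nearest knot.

-78 kt

Cyclone Bongani: ΔP = 30; V ≈ 5.87 × 30^0.655 ≈ 54.47 kt.
Cyclone Winnie: ΔP = 117; V ≈ 5.87 × 117^0.655 ≈ 132.83 kt.
Difference ≈ 54.47 − 132.83 = -78.36 → -78 kt.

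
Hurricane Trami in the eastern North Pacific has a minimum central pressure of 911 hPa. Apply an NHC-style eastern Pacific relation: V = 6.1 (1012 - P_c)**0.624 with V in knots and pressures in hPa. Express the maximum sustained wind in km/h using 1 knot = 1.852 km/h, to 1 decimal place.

ΔP = 1012 − 911 = 101 hPa.
V ≈ 6.1 × 101^0.624 = 6.1 × 17.811 ≈ 108.649 kt.
108.649 × 1.852 ≈ 201.22 km/h → 201.2 km/h.

201.2 km/h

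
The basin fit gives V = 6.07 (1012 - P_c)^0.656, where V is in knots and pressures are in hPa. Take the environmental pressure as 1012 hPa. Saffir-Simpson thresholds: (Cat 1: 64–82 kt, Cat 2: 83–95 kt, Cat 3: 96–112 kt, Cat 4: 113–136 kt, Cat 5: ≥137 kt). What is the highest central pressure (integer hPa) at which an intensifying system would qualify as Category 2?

Category 2 begins at V = 83 kt.
Required ΔP = (83/6.07)^(1/0.656) = 13.674^1.524 ≈ 53.89 hPa.
P_c ≤ 1012 − 53.89 = 958.11, so the highest integer P_c is 958 hPa.

958 hPa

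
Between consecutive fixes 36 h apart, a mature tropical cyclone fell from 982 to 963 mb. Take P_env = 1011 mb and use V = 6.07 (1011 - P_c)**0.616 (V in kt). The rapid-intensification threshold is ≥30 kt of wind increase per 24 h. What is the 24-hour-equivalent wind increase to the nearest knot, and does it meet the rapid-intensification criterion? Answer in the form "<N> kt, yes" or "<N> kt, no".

V₁: ΔP = 29, V ≈ 6.07 × 29^0.616 ≈ 48.31 kt.
V₂: ΔP = 48, V ≈ 6.07 × 48^0.616 ≈ 65.89 kt.
ΔV over 36 h = 17.58 kt → 24 h equivalent = 17.58 × 24/36 ≈ 11.72 kt.
12 kt < 30 kt ⇒ not rapid intensification.

12 kt, no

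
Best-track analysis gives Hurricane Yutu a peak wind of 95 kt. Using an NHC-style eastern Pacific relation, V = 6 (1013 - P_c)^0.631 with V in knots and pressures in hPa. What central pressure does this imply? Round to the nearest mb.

933 mb

ΔP = (V / 6)^(1/0.631) = (95/6)^1.585.
95/6 = 15.833; 15.833^1.585 ≈ 79.63 mb.
P_c = 1013 − 79.63 = 933.37 ≈ 933 mb.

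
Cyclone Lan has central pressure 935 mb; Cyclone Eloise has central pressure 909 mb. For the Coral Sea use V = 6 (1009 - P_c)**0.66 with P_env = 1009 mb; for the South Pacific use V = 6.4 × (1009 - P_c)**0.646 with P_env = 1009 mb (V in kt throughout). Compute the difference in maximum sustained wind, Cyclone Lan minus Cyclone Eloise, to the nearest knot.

Cyclone Lan: ΔP = 74; V ≈ 6 × 74^0.66 ≈ 102.76 kt.
Cyclone Eloise: ΔP = 100; V ≈ 6.4 × 100^0.646 ≈ 125.37 kt.
Difference ≈ 102.76 − 125.37 = -22.61 → -23 kt.

-23 kt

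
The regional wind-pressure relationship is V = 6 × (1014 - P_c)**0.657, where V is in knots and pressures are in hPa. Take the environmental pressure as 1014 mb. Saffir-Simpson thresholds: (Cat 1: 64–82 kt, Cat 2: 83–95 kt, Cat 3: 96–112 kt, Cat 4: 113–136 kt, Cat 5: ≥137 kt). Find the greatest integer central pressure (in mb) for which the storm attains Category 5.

897 mb

Category 5 begins at V = 137 kt.
Required ΔP = (137/6)^(1/0.657) = 22.833^1.522 ≈ 116.91 mb.
P_c ≤ 1014 − 116.91 = 897.09, so the highest integer P_c is 897 mb.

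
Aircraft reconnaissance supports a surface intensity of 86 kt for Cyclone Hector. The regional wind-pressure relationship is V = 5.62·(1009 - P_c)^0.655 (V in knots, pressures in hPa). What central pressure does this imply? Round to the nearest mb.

945 mb

ΔP = (V / 5.62)^(1/0.655) = (86/5.62)^1.527.
86/5.62 = 15.302; 15.302^1.527 ≈ 64.39 mb.
P_c = 1009 − 64.39 = 944.61 ≈ 945 mb.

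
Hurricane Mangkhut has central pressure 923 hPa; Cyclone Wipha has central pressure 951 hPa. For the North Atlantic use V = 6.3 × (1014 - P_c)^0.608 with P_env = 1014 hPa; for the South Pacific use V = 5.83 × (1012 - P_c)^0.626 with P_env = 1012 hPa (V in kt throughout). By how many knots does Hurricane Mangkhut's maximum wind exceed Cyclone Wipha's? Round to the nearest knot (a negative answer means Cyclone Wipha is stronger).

21 kt

Hurricane Mangkhut: ΔP = 91; V ≈ 6.3 × 91^0.608 ≈ 97.82 kt.
Cyclone Wipha: ΔP = 61; V ≈ 5.83 × 61^0.626 ≈ 76.43 kt.
Difference ≈ 97.82 − 76.43 = 21.39 → 21 kt.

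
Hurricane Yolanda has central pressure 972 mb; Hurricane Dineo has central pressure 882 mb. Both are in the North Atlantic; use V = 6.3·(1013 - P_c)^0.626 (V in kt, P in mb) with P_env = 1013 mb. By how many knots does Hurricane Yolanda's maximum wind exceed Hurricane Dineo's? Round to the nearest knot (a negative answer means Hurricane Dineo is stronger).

-69 kt

Hurricane Yolanda: ΔP = 41; V ≈ 6.3 × 41^0.626 ≈ 64.41 kt.
Hurricane Dineo: ΔP = 131; V ≈ 6.3 × 131^0.626 ≈ 133.28 kt.
Difference ≈ 64.41 − 133.28 = -68.87 → -69 kt.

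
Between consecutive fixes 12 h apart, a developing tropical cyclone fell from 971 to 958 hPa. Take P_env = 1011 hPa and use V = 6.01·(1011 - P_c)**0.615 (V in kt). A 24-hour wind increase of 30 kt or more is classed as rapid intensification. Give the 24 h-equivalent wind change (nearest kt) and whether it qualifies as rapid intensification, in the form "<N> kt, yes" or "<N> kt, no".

V₁: ΔP = 40, V ≈ 6.01 × 40^0.615 ≈ 58.10 kt.
V₂: ΔP = 53, V ≈ 6.01 × 53^0.615 ≈ 69.07 kt.
ΔV over 12 h = 10.97 kt → 24 h equivalent = 10.97 × 24/12 ≈ 21.94 kt.
22 kt < 30 kt ⇒ not rapid intensification.

22 kt, no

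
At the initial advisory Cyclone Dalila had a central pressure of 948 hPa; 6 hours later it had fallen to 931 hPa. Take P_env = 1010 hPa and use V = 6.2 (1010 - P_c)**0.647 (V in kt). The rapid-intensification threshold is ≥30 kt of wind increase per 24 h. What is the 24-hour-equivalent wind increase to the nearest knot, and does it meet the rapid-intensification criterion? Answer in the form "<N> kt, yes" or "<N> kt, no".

61 kt, yes

V₁: ΔP = 62, V ≈ 6.2 × 62^0.647 ≈ 89.55 kt.
V₂: ΔP = 79, V ≈ 6.2 × 79^0.647 ≈ 104.75 kt.
ΔV over 6 h = 15.20 kt → 24 h equivalent = 15.20 × 24/6 ≈ 60.80 kt.
61 kt ≥ 30 kt ⇒ rapid intensification.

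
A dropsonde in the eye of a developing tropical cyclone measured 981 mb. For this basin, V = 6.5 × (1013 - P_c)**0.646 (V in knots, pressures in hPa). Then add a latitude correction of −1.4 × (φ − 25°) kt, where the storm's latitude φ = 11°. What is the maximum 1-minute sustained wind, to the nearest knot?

81 kt

ΔP = 1013 − 981 = 32 mb.
32^0.646 ≈ 9.383.
V ≈ 6.5 × 9.383 ≈ 61.0 kt.
Latitude correction: −1.4 × (11 − 25) = 19.6 kt.
Corrected V ≈ 80.6 kt → 81 kt.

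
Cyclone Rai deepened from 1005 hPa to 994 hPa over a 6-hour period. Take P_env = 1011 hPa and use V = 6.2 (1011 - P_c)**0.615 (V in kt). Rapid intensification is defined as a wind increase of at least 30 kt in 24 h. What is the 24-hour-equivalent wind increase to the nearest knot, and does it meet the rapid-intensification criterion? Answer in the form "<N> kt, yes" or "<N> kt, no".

V₁: ΔP = 6, V ≈ 6.2 × 6^0.615 ≈ 18.66 kt.
V₂: ΔP = 17, V ≈ 6.2 × 17^0.615 ≈ 35.41 kt.
ΔV over 6 h = 16.75 kt → 24 h equivalent = 16.75 × 24/6 ≈ 67.00 kt.
67 kt ≥ 30 kt ⇒ rapid intensification.

67 kt, yes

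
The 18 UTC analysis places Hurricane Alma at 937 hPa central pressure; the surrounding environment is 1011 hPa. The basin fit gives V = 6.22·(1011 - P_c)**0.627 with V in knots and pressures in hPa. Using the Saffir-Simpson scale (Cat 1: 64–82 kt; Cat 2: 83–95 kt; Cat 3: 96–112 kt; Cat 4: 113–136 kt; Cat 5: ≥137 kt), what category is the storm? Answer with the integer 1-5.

2

ΔP = 1011 − 937 = 74 hPa.
V ≈ 6.22 × 74^0.627 = 6.22 × 14.86 ≈ 92 kt.
92 kt falls in the Category 2 band.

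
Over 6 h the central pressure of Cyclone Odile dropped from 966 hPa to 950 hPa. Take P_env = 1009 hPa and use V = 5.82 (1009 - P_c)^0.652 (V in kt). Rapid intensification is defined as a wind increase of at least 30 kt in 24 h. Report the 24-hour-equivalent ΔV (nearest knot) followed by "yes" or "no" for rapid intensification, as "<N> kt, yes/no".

62 kt, yes

V₁: ΔP = 43, V ≈ 5.82 × 43^0.652 ≈ 67.60 kt.
V₂: ΔP = 59, V ≈ 5.82 × 59^0.652 ≈ 83.08 kt.
ΔV over 6 h = 15.48 kt → 24 h equivalent = 15.48 × 24/6 ≈ 61.92 kt.
62 kt ≥ 30 kt ⇒ rapid intensification.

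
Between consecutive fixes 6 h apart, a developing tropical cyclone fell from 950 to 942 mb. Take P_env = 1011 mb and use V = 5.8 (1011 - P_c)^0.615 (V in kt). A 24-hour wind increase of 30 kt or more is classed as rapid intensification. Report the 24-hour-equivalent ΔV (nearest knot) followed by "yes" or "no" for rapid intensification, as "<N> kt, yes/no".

23 kt, no

V₁: ΔP = 61, V ≈ 5.8 × 61^0.615 ≈ 72.68 kt.
V₂: ΔP = 69, V ≈ 5.8 × 69^0.615 ≈ 78.40 kt.
ΔV over 6 h = 5.72 kt → 24 h equivalent = 5.72 × 24/6 ≈ 22.88 kt.
23 kt < 30 kt ⇒ not rapid intensification.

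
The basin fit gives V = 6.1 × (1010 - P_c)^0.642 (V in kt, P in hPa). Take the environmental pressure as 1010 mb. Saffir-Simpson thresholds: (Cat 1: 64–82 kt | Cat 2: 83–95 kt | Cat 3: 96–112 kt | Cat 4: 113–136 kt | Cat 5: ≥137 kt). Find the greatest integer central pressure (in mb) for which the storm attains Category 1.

971 mb

Category 1 begins at V = 64 kt.
Required ΔP = (64/6.1)^(1/0.642) = 10.492^1.558 ≈ 38.91 mb.
P_c ≤ 1010 − 38.91 = 971.09, so the highest integer P_c is 971 mb.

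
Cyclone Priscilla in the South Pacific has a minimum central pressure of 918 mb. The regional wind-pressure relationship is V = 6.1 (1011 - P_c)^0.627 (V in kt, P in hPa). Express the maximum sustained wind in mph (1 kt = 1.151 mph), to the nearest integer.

ΔP = 1011 − 918 = 93 mb.
V ≈ 6.1 × 93^0.627 = 6.1 × 17.149 ≈ 104.609 kt.
104.609 × 1.151 ≈ 120.40 mph → 120 mph.

120 mph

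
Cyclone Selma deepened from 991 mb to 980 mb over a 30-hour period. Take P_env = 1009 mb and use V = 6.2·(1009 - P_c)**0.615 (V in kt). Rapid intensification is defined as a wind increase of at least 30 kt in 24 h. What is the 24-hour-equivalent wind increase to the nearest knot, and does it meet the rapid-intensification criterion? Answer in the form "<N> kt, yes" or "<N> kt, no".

V₁: ΔP = 18, V ≈ 6.2 × 18^0.615 ≈ 36.68 kt.
V₂: ΔP = 29, V ≈ 6.2 × 29^0.615 ≈ 49.18 kt.
ΔV over 30 h = 12.50 kt → 24 h equivalent = 12.50 × 24/30 ≈ 10.00 kt.
10 kt < 30 kt ⇒ not rapid intensification.

10 kt, no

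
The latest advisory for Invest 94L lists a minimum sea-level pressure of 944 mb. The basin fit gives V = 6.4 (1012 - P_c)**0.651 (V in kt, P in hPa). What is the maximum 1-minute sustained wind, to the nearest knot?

ΔP = 1012 − 944 = 68 mb.
68^0.651 ≈ 15.594.
V ≈ 6.4 × 15.594 ≈ 99.8 kt.

100 kt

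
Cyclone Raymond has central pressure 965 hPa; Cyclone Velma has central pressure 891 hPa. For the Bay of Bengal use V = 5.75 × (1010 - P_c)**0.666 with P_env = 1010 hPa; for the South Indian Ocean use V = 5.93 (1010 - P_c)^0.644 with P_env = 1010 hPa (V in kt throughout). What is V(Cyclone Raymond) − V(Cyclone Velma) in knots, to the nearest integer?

Cyclone Raymond: ΔP = 45; V ≈ 5.75 × 45^0.666 ≈ 72.56 kt.
Cyclone Velma: ΔP = 119; V ≈ 5.93 × 119^0.644 ≈ 128.74 kt.
Difference ≈ 72.56 − 128.74 = -56.18 → -56 kt.

-56 kt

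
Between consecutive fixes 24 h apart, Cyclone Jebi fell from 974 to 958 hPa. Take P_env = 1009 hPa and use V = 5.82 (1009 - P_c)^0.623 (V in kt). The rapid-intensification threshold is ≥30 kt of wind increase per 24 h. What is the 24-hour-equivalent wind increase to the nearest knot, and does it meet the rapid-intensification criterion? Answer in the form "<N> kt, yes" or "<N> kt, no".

14 kt, no

V₁: ΔP = 35, V ≈ 5.82 × 35^0.623 ≈ 53.32 kt.
V₂: ΔP = 51, V ≈ 5.82 × 51^0.623 ≈ 67.41 kt.
ΔV over 24 h = 14.09 kt → 24 h equivalent = 14.09 × 24/24 ≈ 14.09 kt.
14 kt < 30 kt ⇒ not rapid intensification.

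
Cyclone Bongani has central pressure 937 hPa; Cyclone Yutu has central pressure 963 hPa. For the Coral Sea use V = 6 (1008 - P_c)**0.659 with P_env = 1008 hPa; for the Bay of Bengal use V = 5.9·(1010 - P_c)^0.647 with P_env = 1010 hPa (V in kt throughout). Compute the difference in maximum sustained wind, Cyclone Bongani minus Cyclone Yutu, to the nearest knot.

Cyclone Bongani: ΔP = 71; V ≈ 6 × 71^0.659 ≈ 99.57 kt.
Cyclone Yutu: ΔP = 47; V ≈ 5.9 × 47^0.647 ≈ 71.24 kt.
Difference ≈ 99.57 − 71.24 = 28.33 → 28 kt.

28 kt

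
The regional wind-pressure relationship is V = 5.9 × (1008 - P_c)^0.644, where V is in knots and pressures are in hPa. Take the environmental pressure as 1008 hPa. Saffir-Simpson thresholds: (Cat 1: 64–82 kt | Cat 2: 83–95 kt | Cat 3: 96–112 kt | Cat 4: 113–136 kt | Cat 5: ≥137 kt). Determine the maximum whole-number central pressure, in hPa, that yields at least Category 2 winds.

947 hPa

Category 2 begins at V = 83 kt.
Required ΔP = (83/5.9)^(1/0.644) = 14.068^1.553 ≈ 60.67 hPa.
P_c ≤ 1008 − 60.67 = 947.33, so the highest integer P_c is 947 hPa.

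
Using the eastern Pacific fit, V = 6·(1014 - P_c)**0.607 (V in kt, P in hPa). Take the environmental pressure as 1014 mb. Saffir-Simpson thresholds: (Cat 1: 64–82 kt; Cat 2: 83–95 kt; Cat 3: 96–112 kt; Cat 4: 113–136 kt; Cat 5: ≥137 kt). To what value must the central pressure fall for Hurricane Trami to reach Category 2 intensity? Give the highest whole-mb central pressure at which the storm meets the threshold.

Category 2 begins at V = 83 kt.
Required ΔP = (83/6)^(1/0.607) = 13.833^1.647 ≈ 75.79 mb.
P_c ≤ 1014 − 75.79 = 938.21, so the highest integer P_c is 938 mb.

938 mb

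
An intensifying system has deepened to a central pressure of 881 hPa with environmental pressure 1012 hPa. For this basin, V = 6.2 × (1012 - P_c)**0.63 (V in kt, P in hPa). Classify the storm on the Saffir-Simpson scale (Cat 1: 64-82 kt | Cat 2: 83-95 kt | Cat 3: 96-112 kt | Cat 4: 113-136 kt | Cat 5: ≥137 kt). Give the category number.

ΔP = 1012 − 881 = 131 hPa.
V ≈ 6.2 × 131^0.63 = 6.2 × 21.57 ≈ 134 kt.
134 kt falls in the Category 4 band.

4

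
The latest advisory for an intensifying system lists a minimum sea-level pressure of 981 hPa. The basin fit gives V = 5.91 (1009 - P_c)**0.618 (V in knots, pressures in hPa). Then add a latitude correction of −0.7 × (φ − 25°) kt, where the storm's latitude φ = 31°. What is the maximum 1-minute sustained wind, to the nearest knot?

42 kt

ΔP = 1009 − 981 = 28 hPa.
28^0.618 ≈ 7.840.
V ≈ 5.91 × 7.840 ≈ 46.3 kt.
Latitude correction: −0.7 × (31 − 25) = -4.2 kt.
Corrected V ≈ 42.1 kt → 42 kt.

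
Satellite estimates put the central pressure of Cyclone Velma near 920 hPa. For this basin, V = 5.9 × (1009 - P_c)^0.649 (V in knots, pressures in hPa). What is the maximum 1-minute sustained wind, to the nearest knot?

ΔP = 1009 − 920 = 89 hPa.
89^0.649 ≈ 18.414.
V ≈ 5.9 × 18.414 ≈ 108.6 kt.

109 kt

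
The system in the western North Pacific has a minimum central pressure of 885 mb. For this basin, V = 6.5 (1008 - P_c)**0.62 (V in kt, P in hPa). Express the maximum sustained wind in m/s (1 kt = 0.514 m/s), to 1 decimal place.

66.0 m/s

ΔP = 1008 − 885 = 123 mb.
V ≈ 6.5 × 123^0.62 = 6.5 × 19.758 ≈ 128.426 kt.
128.426 × 0.514 ≈ 66.01 m/s → 66.0 m/s.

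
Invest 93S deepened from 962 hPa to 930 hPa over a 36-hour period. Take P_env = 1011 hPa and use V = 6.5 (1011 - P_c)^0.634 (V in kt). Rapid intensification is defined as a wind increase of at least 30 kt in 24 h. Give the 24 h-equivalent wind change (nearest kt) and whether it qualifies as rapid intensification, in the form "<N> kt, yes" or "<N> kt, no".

V₁: ΔP = 49, V ≈ 6.5 × 49^0.634 ≈ 76.65 kt.
V₂: ΔP = 81, V ≈ 6.5 × 81^0.634 ≈ 105.41 kt.
ΔV over 36 h = 28.76 kt → 24 h equivalent = 28.76 × 24/36 ≈ 19.17 kt.
19 kt < 30 kt ⇒ not rapid intensification.

19 kt, no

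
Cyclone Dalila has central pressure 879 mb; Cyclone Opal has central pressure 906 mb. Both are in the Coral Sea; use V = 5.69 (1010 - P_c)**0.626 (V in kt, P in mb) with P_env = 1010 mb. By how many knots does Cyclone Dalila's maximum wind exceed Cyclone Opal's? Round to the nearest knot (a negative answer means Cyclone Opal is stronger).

16 kt

Cyclone Dalila: ΔP = 131; V ≈ 5.69 × 131^0.626 ≈ 120.37 kt.
Cyclone Opal: ΔP = 104; V ≈ 5.69 × 104^0.626 ≈ 104.18 kt.
Difference ≈ 120.37 − 104.18 = 16.19 → 16 kt.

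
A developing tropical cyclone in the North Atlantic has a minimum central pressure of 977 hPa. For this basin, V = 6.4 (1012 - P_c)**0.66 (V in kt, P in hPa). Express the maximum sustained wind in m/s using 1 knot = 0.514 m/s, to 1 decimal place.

34.4 m/s

ΔP = 1012 − 977 = 35 hPa.
V ≈ 6.4 × 35^0.66 = 6.4 × 10.449 ≈ 66.875 kt.
66.875 × 0.514 ≈ 34.37 m/s → 34.4 m/s.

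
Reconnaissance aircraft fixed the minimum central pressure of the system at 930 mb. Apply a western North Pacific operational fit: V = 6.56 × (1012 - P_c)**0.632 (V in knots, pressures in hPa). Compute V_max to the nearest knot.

ΔP = 1012 − 930 = 82 mb.
82^0.632 ≈ 16.201.
V ≈ 6.56 × 16.201 ≈ 106.3 kt.

106 kt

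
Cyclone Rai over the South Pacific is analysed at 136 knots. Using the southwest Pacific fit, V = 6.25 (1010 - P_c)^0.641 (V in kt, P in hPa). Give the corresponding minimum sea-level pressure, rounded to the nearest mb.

ΔP = (V / 6.25)^(1/0.641) = (136/6.25)^1.560.
136/6.25 = 21.760; 21.760^1.560 ≈ 122.13 mb.
P_c = 1010 − 122.13 = 887.87 ≈ 888 mb.

888 mb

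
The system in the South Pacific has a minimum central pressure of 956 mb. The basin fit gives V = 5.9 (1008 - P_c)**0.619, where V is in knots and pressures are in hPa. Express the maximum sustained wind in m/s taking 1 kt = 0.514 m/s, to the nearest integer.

35 m/s

ΔP = 1008 − 956 = 52 mb.
V ≈ 5.9 × 52^0.619 = 5.9 × 11.540 ≈ 68.086 kt.
68.086 × 0.514 ≈ 35.00 m/s → 35 m/s.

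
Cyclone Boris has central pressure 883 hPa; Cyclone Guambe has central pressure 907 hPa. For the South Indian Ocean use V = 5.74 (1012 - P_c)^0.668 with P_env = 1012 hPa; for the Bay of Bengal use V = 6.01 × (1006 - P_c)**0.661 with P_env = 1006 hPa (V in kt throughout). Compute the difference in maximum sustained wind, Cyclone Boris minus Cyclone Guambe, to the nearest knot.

Cyclone Boris: ΔP = 129; V ≈ 5.74 × 129^0.668 ≈ 147.50 kt.
Cyclone Guambe: ΔP = 99; V ≈ 6.01 × 99^0.661 ≈ 125.31 kt.
Difference ≈ 147.50 − 125.31 = 22.19 → 22 kt.

22 kt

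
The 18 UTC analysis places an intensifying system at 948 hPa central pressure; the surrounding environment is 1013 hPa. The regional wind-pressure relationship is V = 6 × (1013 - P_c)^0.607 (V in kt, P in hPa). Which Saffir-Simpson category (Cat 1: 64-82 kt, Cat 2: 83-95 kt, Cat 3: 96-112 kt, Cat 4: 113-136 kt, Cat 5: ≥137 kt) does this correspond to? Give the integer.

1

ΔP = 1013 − 948 = 65 hPa.
V ≈ 6 × 65^0.607 = 6 × 12.60 ≈ 76 kt.
76 kt falls in the Category 1 band.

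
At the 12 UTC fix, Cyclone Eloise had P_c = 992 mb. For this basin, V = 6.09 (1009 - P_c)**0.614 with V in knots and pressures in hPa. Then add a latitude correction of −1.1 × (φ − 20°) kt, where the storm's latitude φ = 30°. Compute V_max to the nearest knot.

ΔP = 1009 − 992 = 17 mb.
17^0.614 ≈ 5.695.
V ≈ 6.09 × 5.695 ≈ 34.7 kt.
Latitude correction: −1.1 × (30 − 20) = -11 kt.
Corrected V ≈ 23.7 kt → 24 kt.

24 kt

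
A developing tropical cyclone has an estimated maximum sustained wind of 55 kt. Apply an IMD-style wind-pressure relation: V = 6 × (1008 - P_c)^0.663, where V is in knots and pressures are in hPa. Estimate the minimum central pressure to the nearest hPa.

980 hPa

ΔP = (V / 6)^(1/0.663) = (55/6)^1.508.
55/6 = 9.167; 9.167^1.508 ≈ 28.27 hPa.
P_c = 1008 − 28.27 = 979.73 ≈ 980 hPa.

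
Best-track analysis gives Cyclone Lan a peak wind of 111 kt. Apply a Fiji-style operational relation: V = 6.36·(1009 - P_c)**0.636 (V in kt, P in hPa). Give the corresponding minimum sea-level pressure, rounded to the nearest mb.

ΔP = (V / 6.36)^(1/0.636) = (111/6.36)^1.572.
111/6.36 = 17.453; 17.453^1.572 ≈ 89.66 mb.
P_c = 1009 − 89.66 = 919.34 ≈ 919 mb.

919 mb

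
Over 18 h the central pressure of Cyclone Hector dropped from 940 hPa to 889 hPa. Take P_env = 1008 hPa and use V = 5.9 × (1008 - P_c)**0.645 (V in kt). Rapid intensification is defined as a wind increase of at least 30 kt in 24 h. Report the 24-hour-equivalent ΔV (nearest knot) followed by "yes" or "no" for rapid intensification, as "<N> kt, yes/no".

V₁: ΔP = 68, V ≈ 5.9 × 68^0.645 ≈ 89.71 kt.
V₂: ΔP = 119, V ≈ 5.9 × 119^0.645 ≈ 128.70 kt.
ΔV over 18 h = 38.99 kt → 24 h equivalent = 38.99 × 24/18 ≈ 51.99 kt.
52 kt ≥ 30 kt ⇒ rapid intensification.

52 kt, yes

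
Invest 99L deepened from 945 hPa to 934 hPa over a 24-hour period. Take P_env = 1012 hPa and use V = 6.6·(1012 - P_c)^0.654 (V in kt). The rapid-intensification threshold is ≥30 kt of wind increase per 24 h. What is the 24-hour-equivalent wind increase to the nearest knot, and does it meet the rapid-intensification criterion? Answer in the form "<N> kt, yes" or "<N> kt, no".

V₁: ΔP = 67, V ≈ 6.6 × 67^0.654 ≈ 103.23 kt.
V₂: ΔP = 78, V ≈ 6.6 × 78^0.654 ≈ 114.02 kt.
ΔV over 24 h = 10.79 kt → 24 h equivalent = 10.79 × 24/24 ≈ 10.79 kt.
11 kt < 30 kt ⇒ not rapid intensification.

11 kt, no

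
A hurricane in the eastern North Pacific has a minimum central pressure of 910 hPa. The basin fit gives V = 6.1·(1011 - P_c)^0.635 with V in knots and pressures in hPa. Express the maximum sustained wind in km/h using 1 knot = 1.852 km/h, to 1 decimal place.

211.7 km/h

ΔP = 1011 − 910 = 101 hPa.
V ≈ 6.1 × 101^0.635 = 6.1 × 18.739 ≈ 114.307 kt.
114.307 × 1.852 ≈ 211.70 km/h → 211.7 km/h.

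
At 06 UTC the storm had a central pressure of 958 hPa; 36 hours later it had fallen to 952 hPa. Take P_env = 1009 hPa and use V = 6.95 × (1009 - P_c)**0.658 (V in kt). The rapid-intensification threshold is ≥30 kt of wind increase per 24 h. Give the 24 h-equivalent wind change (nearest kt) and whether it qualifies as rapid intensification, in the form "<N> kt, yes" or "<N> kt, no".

5 kt, no

V₁: ΔP = 51, V ≈ 6.95 × 51^0.658 ≈ 92.38 kt.
V₂: ΔP = 57, V ≈ 6.95 × 57^0.658 ≈ 99.39 kt.
ΔV over 36 h = 7.01 kt → 24 h equivalent = 7.01 × 24/36 ≈ 4.67 kt.
5 kt < 30 kt ⇒ not rapid intensification.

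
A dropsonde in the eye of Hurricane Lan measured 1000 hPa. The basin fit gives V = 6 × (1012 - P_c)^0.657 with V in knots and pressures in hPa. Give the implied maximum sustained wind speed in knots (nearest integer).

31 kt

ΔP = 1012 − 1000 = 12 hPa.
12^0.657 ≈ 5.117.
V ≈ 6 × 5.117 ≈ 30.7 kt.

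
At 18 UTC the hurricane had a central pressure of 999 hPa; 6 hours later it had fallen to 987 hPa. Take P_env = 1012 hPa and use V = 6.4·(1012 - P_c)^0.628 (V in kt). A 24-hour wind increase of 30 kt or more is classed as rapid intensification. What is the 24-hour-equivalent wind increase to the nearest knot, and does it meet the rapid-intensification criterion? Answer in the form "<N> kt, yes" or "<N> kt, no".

V₁: ΔP = 13, V ≈ 6.4 × 13^0.628 ≈ 32.04 kt.
V₂: ΔP = 25, V ≈ 6.4 × 25^0.628 ≈ 48.32 kt.
ΔV over 6 h = 16.28 kt → 24 h equivalent = 16.28 × 24/6 ≈ 65.12 kt.
65 kt ≥ 30 kt ⇒ rapid intensification.

65 kt, yes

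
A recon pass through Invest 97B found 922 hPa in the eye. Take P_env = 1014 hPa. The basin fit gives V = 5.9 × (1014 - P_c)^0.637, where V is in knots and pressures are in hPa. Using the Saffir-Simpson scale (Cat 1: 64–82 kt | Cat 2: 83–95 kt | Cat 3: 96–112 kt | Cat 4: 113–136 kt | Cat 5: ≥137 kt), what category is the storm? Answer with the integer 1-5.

3

ΔP = 1014 − 922 = 92 hPa.
V ≈ 5.9 × 92^0.637 = 5.9 × 17.82 ≈ 105 kt.
105 kt falls in the Category 3 band.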